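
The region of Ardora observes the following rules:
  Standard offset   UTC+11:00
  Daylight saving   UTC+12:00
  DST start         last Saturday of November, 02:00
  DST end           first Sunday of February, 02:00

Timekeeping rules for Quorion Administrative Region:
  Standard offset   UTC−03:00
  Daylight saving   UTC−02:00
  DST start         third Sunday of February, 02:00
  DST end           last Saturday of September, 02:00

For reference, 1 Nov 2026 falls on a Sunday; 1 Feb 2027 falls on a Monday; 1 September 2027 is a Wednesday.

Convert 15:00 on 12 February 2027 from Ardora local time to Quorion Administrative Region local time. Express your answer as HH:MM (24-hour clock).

1 November 2026 is a Sunday, so Saturdays fall on 7, 14, 21, 28; the last is November 28.
1 February 2027 is a Monday, so the first Sunday is February 7.
12 February 2027 does not fall between 28 November 2026 and 7 February 2027, so daylight saving is not in effect and Ardora is at UTC+11:00.
15:00 Ardora − 11h = 04:00 UTC.
1 February 2027 is a Monday, so the first Sunday is February 7 and the third is February 21.
1 September 2027 is a Wednesday, so Saturdays fall on 4, 11, 18, 25; the last is September 25.
At the standard offset (UTC−03:00), 04:00 UTC − 3h = 01:00 Quorion Administrative Region standard time.
Daylight saving runs 21 February – 25 September; the standard-time date in Quorion Administrative Region, 12 February 2027, is outside that window, so Quorion Administrative Region is on standard time at UTC−03:00.
04:00 UTC − 3h = 01:00 Quorion Administrative Region.

01:00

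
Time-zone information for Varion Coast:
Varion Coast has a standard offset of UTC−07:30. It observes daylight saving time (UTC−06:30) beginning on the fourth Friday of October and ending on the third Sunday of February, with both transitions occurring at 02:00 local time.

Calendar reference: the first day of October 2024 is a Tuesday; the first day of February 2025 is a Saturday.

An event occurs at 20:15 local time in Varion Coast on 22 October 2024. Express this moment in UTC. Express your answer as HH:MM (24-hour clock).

03:45

1 October 2024 is a Tuesday, so the first Friday is October 4 and the fourth is October 25.
1 February 2025 is a Saturday, so the first Sunday is February 2 and the third is February 16.
22 October 2024 does not fall between 25 October 2024 and 16 February 2025, so daylight saving is not in effect and Varion Coast is at UTC−07:30.
20:15 local + 7h30m = 03:45 UTC (rolling into the next day, 23 October 2024).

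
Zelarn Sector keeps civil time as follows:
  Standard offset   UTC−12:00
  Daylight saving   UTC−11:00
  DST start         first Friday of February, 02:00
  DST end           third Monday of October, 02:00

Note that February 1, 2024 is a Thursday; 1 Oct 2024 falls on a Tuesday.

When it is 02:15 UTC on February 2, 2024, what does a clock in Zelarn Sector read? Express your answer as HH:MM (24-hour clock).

14:15

1 February 2024 is a Thursday, so the first Friday is February 2.
1 October 2024 is a Tuesday, so the first Monday is October 7 and the third is October 21.
At the standard offset (UTC−12:00), 02:15 UTC − 12h = 14:15 Zelarn Sector standard time (rolling into the previous day, 1 February 2024).
Daylight saving runs 2 February – 21 October; the standard-time date in Zelarn Sector, February 1, 2024, is outside that window, so Zelarn Sector is on standard time at UTC−12:00.
02:15 UTC − 12h = 14:15 local (rolling into the previous day, 1 February 2024).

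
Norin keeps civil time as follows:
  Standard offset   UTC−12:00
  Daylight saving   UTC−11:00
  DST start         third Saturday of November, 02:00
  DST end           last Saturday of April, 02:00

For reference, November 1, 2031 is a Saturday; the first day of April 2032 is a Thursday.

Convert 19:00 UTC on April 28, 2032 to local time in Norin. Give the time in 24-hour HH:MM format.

07:00

1 November 2031 is a Saturday, so the first Saturday is November 1 and the third is November 15.
1 April 2032 is a Thursday, so Saturdays fall on 3, 10, 17, 24; the last is April 24.
At the standard offset (UTC−12:00), 19:00 UTC − 12h = 07:00 Norin standard time.
Daylight saving runs 15 November 2031 – 24 April 2032; the standard-time date in Norin, April 28, 2032, is outside that window, so Norin is on standard time at UTC−12:00.
19:00 UTC − 12h = 07:00 local.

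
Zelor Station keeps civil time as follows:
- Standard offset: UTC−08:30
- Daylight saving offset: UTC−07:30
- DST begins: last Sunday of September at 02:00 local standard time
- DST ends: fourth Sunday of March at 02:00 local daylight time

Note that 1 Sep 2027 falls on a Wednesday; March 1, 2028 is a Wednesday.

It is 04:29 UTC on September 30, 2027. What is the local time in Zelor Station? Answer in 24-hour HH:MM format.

1 September 2027 is a Wednesday, so Sundays fall on 5, 12, 19, 26; the last is September 26.
1 March 2028 is a Wednesday, so the first Sunday is March 5 and the fourth is March 26.
At the standard offset (UTC−08:30), 04:29 UTC − 8h30m = 19:59 Zelor Station standard time (rolling into the previous day, 29 September 2027).
The standard-time date in Zelor Station, September 29, 2027, lies within the daylight-saving period (26 September 2027 – 26 March 2028), so Zelor Station is on daylight time, UTC−07:30.
04:29 UTC − 7h30m = 20:59 local (rolling into the previous day, 29 September 2027).

20:59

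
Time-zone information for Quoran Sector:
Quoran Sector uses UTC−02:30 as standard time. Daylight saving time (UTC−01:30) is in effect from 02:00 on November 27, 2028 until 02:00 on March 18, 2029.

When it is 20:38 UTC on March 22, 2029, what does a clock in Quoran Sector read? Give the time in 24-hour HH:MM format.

At the standard offset (UTC−02:30), 20:38 UTC − 2h30m = 18:08 Quoran Sector standard time.
The standard-time date in Quoran Sector, March 22, 2029, does not fall between 27 November 2028 and 18 March 2029, so daylight saving is not in effect and Quoran Sector is at UTC−02:30.
20:38 UTC − 2h30m = 18:08 local.

18:08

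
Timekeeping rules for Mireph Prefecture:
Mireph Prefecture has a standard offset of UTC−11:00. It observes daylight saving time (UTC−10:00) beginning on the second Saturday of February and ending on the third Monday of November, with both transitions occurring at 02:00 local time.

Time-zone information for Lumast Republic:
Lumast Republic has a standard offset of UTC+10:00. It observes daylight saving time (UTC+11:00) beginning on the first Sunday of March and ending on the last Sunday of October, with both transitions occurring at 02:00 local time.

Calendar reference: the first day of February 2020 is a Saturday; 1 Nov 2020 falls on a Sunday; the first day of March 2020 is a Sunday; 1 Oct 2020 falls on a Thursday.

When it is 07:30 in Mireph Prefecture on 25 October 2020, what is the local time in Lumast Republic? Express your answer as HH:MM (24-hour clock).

03:30

1 February 2020 is a Saturday, so the first Saturday is February 1 and the second is February 8.
1 November 2020 is a Sunday, so the first Monday is November 2 and the third is November 16.
Daylight saving runs 8 February – 16 November; 25 October 2020 is inside that window, so Mireph Prefecture is at UTC−10:00.
07:30 Mireph Prefecture + 10h = 17:30 UTC.
1 March 2020 is a Sunday, so the first Sunday is March 1.
1 October 2020 is a Thursday, so Sundays fall on 4, 11, 18, 25; the last is October 25.
At the standard offset (UTC+10:00), 17:30 UTC + 10h = 03:30 Lumast Republic standard time (rolling into the next day, 26 October 2020).
The standard-time date in Lumast Republic, 26 October 2020, does not fall between 1 March and 25 October, so daylight saving is not in effect and Lumast Republic is at UTC+10:00.
17:30 UTC + 10h = 03:30 Lumast Republic (rolling into the next day, 26 October 2020).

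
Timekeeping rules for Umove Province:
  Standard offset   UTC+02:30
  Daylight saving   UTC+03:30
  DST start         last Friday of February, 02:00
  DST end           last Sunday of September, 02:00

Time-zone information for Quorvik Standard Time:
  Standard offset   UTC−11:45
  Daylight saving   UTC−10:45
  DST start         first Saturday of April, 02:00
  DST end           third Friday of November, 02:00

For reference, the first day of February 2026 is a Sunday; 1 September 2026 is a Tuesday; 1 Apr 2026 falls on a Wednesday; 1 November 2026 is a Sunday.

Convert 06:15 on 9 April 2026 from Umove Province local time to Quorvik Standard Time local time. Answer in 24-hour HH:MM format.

16:00

1 February 2026 is a Sunday, so Fridays fall on 6, 13, 20, 27; the last is February 27.
1 September 2026 is a Tuesday, so Sundays fall on 6, 13, 20, 27; the last is September 27.
Daylight saving runs 27 February – 27 September; 9 April 2026 is inside that window, so Umove Province is at UTC+03:30.
06:15 Umove Province − 3h30m = 02:45 UTC.
1 April 2026 is a Wednesday, so the first Saturday is April 4.
1 November 2026 is a Sunday, so the first Friday is November 6 and the third is November 20.
At the standard offset (UTC−11:45), 02:45 UTC − 11h45m = 15:00 Quorvik Standard Time standard time (rolling into the previous day, 8 April 2026).
The standard-time date in Quorvik Standard Time, 8 April 2026, lies within the daylight-saving period (4 April – 20 November), so Quorvik Standard Time is on daylight time, UTC−10:45.
02:45 UTC − 10h45m = 16:00 Quorvik Standard Time (rolling into the previous day, 8 April 2026).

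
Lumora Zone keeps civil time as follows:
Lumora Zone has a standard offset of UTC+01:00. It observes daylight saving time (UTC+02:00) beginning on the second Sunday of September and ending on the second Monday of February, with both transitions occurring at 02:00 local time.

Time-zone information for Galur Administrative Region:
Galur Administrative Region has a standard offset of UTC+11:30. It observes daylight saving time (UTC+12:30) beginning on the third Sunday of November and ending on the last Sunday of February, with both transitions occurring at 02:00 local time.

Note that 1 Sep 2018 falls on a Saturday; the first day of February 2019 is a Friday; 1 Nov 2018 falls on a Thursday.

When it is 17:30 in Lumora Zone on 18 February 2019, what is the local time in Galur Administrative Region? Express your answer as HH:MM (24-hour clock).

1 September 2018 is a Saturday, so the first Sunday is September 2 and the second is September 9.
1 February 2019 is a Friday, so the first Monday is February 4 and the second is February 11.
Daylight saving runs 9 September 2018 – 11 February 2019; 18 February 2019 is outside that window, so Lumora Zone is on standard time at UTC+01:00.
17:30 Lumora Zone − 1h = 16:30 UTC.
1 November 2018 is a Thursday, so the first Sunday is November 4 and the third is November 18.
1 February 2019 is a Friday, so Sundays fall on 3, 10, 17, 24; the last is February 24.
At the standard offset (UTC+11:30), 16:30 UTC + 11h30m = 04:00 Galur Administrative Region standard time (rolling into the next day, 19 February 2019).
The standard-time date in Galur Administrative Region, 19 February 2019, falls between 18 November 2018 and 24 February 2019, so daylight saving is in effect and Galur Administrative Region is at UTC+12:30.
16:30 UTC + 12h30m = 05:00 Galur Administrative Region (rolling into the next day, 19 February 2019).

05:00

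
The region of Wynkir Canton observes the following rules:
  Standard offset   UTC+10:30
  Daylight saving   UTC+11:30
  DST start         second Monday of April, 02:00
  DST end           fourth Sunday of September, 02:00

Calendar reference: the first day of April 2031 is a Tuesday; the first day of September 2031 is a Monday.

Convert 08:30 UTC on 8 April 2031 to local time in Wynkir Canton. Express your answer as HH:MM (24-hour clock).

1 April 2031 is a Tuesday, so the first Monday is April 7 and the second is April 14.
1 September 2031 is a Monday, so the first Sunday is September 7 and the fourth is September 28.
At the standard offset (UTC+10:30), 08:30 UTC + 10h30m = 19:00 Wynkir Canton standard time.
The standard-time date in Wynkir Canton, 8 April 2031, is outside the daylight-saving period (14 April – 28 September), so Wynkir Canton is on standard time, UTC+10:30.
08:30 UTC + 10h30m = 19:00 local.

19:00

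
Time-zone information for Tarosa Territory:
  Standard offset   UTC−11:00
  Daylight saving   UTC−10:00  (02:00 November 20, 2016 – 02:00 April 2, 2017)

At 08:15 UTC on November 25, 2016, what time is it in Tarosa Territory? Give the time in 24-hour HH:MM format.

At the standard offset (UTC−11:00), 08:15 UTC − 11h = 21:15 Tarosa Territory standard time (rolling into the previous day, 24 November 2016).
Daylight saving runs 20 November 2016 – 2 April 2017; the standard-time date in Tarosa Territory, November 24, 2016, is inside that window, so Tarosa Territory is at UTC−10:00.
08:15 UTC − 10h = 22:15 local (rolling into the previous day, 24 November 2016).

22:15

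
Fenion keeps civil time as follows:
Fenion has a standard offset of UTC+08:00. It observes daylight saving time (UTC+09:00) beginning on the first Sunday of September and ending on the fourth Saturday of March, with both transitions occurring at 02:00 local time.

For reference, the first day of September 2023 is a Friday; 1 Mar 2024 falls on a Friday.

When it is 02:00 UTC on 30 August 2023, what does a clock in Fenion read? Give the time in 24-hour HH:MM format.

1 September 2023 is a Friday, so the first Sunday is September 3.
1 March 2024 is a Friday, so the first Saturday is March 2 and the fourth is March 23.
At the standard offset (UTC+08:00), 02:00 UTC + 8h = 10:00 Fenion standard time.
The standard-time date in Fenion, 30 August 2023, is outside the daylight-saving period (3 September 2023 – 23 March 2024), so Fenion is on standard time, UTC+08:00.
02:00 UTC + 8h = 10:00 local.

10:00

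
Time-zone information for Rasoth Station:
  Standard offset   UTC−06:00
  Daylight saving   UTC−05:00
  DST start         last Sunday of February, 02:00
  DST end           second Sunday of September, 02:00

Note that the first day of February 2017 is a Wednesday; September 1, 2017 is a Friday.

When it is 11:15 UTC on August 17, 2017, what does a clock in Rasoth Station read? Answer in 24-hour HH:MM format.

06:15

1 February 2017 is a Wednesday, so Sundays fall on 5, 12, 19, 26; the last is February 26.
1 September 2017 is a Friday, so the first Sunday is September 3 and the second is September 10.
At the standard offset (UTC−06:00), 11:15 UTC − 6h = 05:15 Rasoth Station standard time.
Daylight saving runs 26 February – 10 September; the standard-time date in Rasoth Station, August 17, 2017, is inside that window, so Rasoth Station is at UTC−05:00.
11:15 UTC − 5h = 06:15 local.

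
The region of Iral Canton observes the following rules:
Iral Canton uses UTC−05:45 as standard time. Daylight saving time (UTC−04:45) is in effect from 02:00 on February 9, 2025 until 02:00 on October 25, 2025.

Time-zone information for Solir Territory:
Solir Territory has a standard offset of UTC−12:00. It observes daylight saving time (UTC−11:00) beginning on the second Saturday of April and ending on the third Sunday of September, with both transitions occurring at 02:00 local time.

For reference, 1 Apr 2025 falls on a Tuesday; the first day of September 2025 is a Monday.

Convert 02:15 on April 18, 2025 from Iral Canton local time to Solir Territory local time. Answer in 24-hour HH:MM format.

20:00

Daylight saving runs 9 February – 25 October; April 18, 2025 is inside that window, so Iral Canton is at UTC−04:45.
02:15 Iral Canton + 4h45m = 07:00 UTC.
1 April 2025 is a Tuesday, so the first Saturday is April 5 and the second is April 12.
1 September 2025 is a Monday, so the first Sunday is September 7 and the third is September 21.
At the standard offset (UTC−12:00), 07:00 UTC − 12h = 19:00 Solir Territory standard time (rolling into the previous day, 17 April 2025).
The standard-time date in Solir Territory, April 17, 2025, lies within the daylight-saving period (12 April – 21 September), so Solir Territory is on daylight time, UTC−11:00.
07:00 UTC − 11h = 20:00 Solir Territory (rolling into the previous day, 17 April 2025).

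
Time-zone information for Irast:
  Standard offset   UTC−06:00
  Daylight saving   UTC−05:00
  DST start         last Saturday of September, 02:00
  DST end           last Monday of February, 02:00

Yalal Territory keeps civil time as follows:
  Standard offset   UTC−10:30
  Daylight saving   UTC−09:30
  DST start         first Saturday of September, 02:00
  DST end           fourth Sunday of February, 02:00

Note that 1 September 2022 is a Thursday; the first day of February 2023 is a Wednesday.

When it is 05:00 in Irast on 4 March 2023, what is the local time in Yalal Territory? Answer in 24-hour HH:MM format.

1 September 2022 is a Thursday, so Saturdays fall on 3, 10, 17, 24; the last is September 24.
1 February 2023 is a Wednesday, so Mondays fall on 6, 13, 20, 27; the last is February 27.
4 March 2023 is outside the daylight-saving period (24 September 2022 – 27 February 2023), so Irast is on standard time, UTC−06:00.
05:00 Irast + 6h = 11:00 UTC.
1 September 2022 is a Thursday, so the first Saturday is September 3.
1 February 2023 is a Wednesday, so the first Sunday is February 5 and the fourth is February 26.
At the standard offset (UTC−10:30), 11:00 UTC − 10h30m = 00:30 Yalal Territory standard time.
Daylight saving runs 3 September 2022 – 26 February 2023; the standard-time date in Yalal Territory, 4 March 2023, is outside that window, so Yalal Territory is on standard time at UTC−10:30.
11:00 UTC − 10h30m = 00:30 Yalal Territory.

00:30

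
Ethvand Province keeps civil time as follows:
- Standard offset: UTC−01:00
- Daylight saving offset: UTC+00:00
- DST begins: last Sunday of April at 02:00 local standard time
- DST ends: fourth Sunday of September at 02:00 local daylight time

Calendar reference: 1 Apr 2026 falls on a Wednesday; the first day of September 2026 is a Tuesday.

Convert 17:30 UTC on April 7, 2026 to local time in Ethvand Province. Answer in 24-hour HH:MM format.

16:30

1 April 2026 is a Wednesday, so Sundays fall on 5, 12, 19, 26; the last is April 26.
1 September 2026 is a Tuesday, so the first Sunday is September 6 and the fourth is September 27.
At the standard offset (UTC−01:00), 17:30 UTC − 1h = 16:30 Ethvand Province standard time.
The standard-time date in Ethvand Province, April 7, 2026, is outside the daylight-saving period (26 April – 27 September), so Ethvand Province is on standard time, UTC−01:00.
17:30 UTC − 1h = 16:30 local.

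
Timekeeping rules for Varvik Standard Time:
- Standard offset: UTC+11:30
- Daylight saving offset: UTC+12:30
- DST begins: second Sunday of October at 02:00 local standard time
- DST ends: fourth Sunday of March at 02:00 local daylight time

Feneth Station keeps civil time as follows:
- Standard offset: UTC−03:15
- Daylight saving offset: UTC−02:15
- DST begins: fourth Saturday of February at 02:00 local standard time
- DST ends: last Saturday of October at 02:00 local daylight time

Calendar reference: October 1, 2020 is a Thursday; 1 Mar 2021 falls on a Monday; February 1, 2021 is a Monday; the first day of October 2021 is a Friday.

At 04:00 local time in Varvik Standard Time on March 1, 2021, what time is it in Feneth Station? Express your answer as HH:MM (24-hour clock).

1 October 2020 is a Thursday, so the first Sunday is October 4 and the second is October 11.
1 March 2021 is a Monday, so the first Sunday is March 7 and the fourth is March 28.
March 1, 2021 falls between 11 October 2020 and 28 March 2021, so daylight saving is in effect and Varvik Standard Time is at UTC+12:30.
04:00 Varvik Standard Time − 12h30m = 15:30 UTC (rolling into the previous day, 28 February 2021).
1 February 2021 is a Monday, so the first Saturday is February 6 and the fourth is February 27.
1 October 2021 is a Friday, so Saturdays fall on 2, 9, 16, 23, 30; the last is October 30.
At the standard offset (UTC−03:15), 15:30 UTC − 3h15m = 12:15 Feneth Station standard time.
The standard-time date in Feneth Station, February 28, 2021, falls between 27 February and 30 October, so daylight saving is in effect and Feneth Station is at UTC−02:15.
15:30 UTC − 2h15m = 13:15 Feneth Station.

13:15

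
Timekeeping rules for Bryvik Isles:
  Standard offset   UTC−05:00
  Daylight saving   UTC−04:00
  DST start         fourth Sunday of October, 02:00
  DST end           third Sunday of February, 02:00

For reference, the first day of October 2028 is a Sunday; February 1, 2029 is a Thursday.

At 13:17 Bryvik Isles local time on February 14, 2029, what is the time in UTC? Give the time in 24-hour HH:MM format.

1 October 2028 is a Sunday, so the first Sunday is October 1 and the fourth is October 22.
1 February 2029 is a Thursday, so the first Sunday is February 4 and the third is February 18.
February 14, 2029 lies within the daylight-saving period (22 October 2028 – 18 February 2029), so Bryvik Isles is on daylight time, UTC−04:00.
13:17 local + 4h = 17:17 UTC.

17:17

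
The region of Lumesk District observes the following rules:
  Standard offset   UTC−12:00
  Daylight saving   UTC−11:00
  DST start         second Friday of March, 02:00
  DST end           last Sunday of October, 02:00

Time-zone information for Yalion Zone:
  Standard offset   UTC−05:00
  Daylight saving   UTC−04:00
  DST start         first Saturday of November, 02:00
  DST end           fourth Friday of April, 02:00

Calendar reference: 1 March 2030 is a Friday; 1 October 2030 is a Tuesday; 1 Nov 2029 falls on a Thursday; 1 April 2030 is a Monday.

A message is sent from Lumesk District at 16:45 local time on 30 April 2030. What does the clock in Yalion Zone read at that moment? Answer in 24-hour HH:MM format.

1 March 2030 is a Friday, so the first Friday is March 1 and the second is March 8.
1 October 2030 is a Tuesday, so Sundays fall on 6, 13, 20, 27; the last is October 27.
30 April 2030 lies within the daylight-saving period (8 March – 27 October), so Lumesk District is on daylight time, UTC−11:00.
16:45 Lumesk District + 11h = 03:45 UTC (rolling into the next day, 1 May 2030).
1 November 2029 is a Thursday, so the first Saturday is November 3.
1 April 2030 is a Monday, so the first Friday is April 5 and the fourth is April 26.
At the standard offset (UTC−05:00), 03:45 UTC − 5h = 22:45 Yalion Zone standard time (rolling into the previous day, 30 April 2030).
The standard-time date in Yalion Zone, 30 April 2030, is outside the daylight-saving period (3 November 2029 – 26 April 2030), so Yalion Zone is on standard time, UTC−05:00.
03:45 UTC − 5h = 22:45 Yalion Zone (rolling into the previous day, 30 April 2030).

22:45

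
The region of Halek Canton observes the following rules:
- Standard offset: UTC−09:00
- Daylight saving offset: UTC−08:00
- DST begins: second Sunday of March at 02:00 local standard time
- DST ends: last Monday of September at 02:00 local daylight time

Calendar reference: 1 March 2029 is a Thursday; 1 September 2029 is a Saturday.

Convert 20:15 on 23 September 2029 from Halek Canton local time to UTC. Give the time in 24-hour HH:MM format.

04:15

1 March 2029 is a Thursday, so the first Sunday is March 4 and the second is March 11.
1 September 2029 is a Saturday, so Mondays fall on 3, 10, 17, 24; the last is September 24.
23 September 2029 lies within the daylight-saving period (11 March – 24 September), so Halek Canton is on daylight time, UTC−08:00.
20:15 local + 8h = 04:15 UTC (rolling into the next day, 24 September 2029).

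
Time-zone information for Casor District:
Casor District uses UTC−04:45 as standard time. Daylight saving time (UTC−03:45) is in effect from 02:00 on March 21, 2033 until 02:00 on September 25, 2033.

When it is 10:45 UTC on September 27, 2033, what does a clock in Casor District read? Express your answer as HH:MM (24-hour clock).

06:00

At the standard offset (UTC−04:45), 10:45 UTC − 4h45m = 06:00 Casor District standard time.
The standard-time date in Casor District, September 27, 2033, does not fall between 21 March and 25 September, so daylight saving is not in effect and Casor District is at UTC−04:45.
10:45 UTC − 4h45m = 06:00 local.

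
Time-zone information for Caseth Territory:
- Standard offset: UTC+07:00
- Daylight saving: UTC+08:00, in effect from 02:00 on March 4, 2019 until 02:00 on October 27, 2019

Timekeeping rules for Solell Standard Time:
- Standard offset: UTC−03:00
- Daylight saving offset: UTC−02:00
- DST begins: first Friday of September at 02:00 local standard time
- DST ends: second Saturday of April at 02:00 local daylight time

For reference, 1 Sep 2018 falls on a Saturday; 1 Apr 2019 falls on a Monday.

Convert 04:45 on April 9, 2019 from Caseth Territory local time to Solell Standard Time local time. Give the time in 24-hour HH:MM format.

18:45

April 9, 2019 falls between 4 March and 27 October, so daylight saving is in effect and Caseth Territory is at UTC+08:00.
04:45 Caseth Territory − 8h = 20:45 UTC (rolling into the previous day, 8 April 2019).
1 September 2018 is a Saturday, so the first Friday is September 7.
1 April 2019 is a Monday, so the first Saturday is April 6 and the second is April 13.
At the standard offset (UTC−03:00), 20:45 UTC − 3h = 17:45 Solell Standard Time standard time.
The standard-time date in Solell Standard Time, April 8, 2019, falls between 7 September 2018 and 13 April 2019, so daylight saving is in effect and Solell Standard Time is at UTC−02:00.
20:45 UTC − 2h = 18:45 Solell Standard Time.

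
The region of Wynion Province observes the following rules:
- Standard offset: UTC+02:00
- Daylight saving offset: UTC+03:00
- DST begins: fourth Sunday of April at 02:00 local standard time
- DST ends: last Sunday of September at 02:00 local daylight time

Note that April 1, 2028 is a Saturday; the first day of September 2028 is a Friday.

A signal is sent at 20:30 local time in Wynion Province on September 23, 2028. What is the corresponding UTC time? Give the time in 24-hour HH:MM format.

17:30

1 April 2028 is a Saturday, so the first Sunday is April 2 and the fourth is April 23.
1 September 2028 is a Friday, so Sundays fall on 3, 10, 17, 24; the last is September 24.
September 23, 2028 falls between 23 April and 24 September, so daylight saving is in effect and Wynion Province is at UTC+03:00.
20:30 local − 3h = 17:30 UTC.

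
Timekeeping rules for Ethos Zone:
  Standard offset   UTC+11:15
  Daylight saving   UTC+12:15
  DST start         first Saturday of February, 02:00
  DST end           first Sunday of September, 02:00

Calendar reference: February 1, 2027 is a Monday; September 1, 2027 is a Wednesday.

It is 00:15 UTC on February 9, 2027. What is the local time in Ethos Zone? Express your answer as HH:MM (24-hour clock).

1 February 2027 is a Monday, so the first Saturday is February 6.
1 September 2027 is a Wednesday, so the first Sunday is September 5.
At the standard offset (UTC+11:15), 00:15 UTC + 11h15m = 11:30 Ethos Zone standard time.
The standard-time date in Ethos Zone, February 9, 2027, lies within the daylight-saving period (6 February – 5 September), so Ethos Zone is on daylight time, UTC+12:15.
00:15 UTC + 12h15m = 12:30 local.

12:30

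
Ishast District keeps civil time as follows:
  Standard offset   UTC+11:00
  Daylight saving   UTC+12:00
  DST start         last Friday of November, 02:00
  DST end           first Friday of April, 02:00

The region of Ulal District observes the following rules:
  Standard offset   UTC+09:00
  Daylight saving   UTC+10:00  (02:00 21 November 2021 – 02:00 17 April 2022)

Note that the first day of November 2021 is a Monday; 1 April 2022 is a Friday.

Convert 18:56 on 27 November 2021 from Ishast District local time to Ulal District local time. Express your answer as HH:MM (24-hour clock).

16:56

1 November 2021 is a Monday, so Fridays fall on 5, 12, 19, 26; the last is November 26.
1 April 2022 is a Friday, so the first Friday is April 1.
27 November 2021 lies within the daylight-saving period (26 November 2021 – 1 April 2022), so Ishast District is on daylight time, UTC+12:00.
18:56 Ishast District − 12h = 06:56 UTC.
At the standard offset (UTC+09:00), 06:56 UTC + 9h = 15:56 Ulal District standard time.
The standard-time date in Ulal District, 27 November 2021, lies within the daylight-saving period (21 November 2021 – 17 April 2022), so Ulal District is on daylight time, UTC+10:00.
06:56 UTC + 10h = 16:56 Ulal District.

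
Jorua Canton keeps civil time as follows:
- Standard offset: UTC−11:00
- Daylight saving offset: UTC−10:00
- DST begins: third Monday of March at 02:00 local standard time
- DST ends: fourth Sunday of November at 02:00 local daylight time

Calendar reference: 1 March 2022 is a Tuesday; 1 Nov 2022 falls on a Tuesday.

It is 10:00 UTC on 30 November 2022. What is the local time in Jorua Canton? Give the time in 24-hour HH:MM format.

1 March 2022 is a Tuesday, so the first Monday is March 7 and the third is March 21.
1 November 2022 is a Tuesday, so the first Sunday is November 6 and the fourth is November 27.
At the standard offset (UTC−11:00), 10:00 UTC − 11h = 23:00 Jorua Canton standard time (rolling into the previous day, 29 November 2022).
The standard-time date in Jorua Canton, 29 November 2022, does not fall between 21 March and 27 November, so daylight saving is not in effect and Jorua Canton is at UTC−11:00.
10:00 UTC − 11h = 23:00 local (rolling into the previous day, 29 November 2022).

23:00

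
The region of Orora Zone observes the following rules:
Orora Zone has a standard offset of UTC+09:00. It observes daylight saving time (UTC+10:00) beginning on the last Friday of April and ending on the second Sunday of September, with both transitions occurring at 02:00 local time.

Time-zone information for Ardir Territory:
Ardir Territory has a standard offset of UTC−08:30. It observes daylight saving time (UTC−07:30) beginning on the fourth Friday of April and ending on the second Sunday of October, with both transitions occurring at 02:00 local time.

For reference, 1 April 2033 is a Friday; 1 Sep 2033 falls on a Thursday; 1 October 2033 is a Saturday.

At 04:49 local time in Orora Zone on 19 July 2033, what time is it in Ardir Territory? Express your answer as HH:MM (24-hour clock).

11:19

1 April 2033 is a Friday, so Fridays fall on 1, 8, 15, 22, 29; the last is April 29.
1 September 2033 is a Thursday, so the first Sunday is September 4 and the second is September 11.
19 July 2033 falls between 29 April and 11 September, so daylight saving is in effect and Orora Zone is at UTC+10:00.
04:49 Orora Zone − 10h = 18:49 UTC (rolling into the previous day, 18 July 2033).
1 April 2033 is a Friday, so the first Friday is April 1 and the fourth is April 22.
1 October 2033 is a Saturday, so the first Sunday is October 2 and the second is October 9.
At the standard offset (UTC−08:30), 18:49 UTC − 8h30m = 10:19 Ardir Territory standard time.
The standard-time date in Ardir Territory, 18 July 2033, falls between 22 April and 9 October, so daylight saving is in effect and Ardir Territory is at UTC−07:30.
18:49 UTC − 7h30m = 11:19 Ardir Territory.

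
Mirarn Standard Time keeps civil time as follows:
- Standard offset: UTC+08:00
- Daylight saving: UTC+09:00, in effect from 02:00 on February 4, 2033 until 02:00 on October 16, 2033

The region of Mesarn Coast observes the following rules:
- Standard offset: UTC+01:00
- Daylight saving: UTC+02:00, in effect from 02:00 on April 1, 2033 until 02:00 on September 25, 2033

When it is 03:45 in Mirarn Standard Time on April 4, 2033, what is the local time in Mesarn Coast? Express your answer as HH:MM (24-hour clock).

20:45

April 4, 2033 lies within the daylight-saving period (4 February – 16 October), so Mirarn Standard Time is on daylight time, UTC+09:00.
03:45 Mirarn Standard Time − 9h = 18:45 UTC (rolling into the previous day, 3 April 2033).
At the standard offset (UTC+01:00), 18:45 UTC + 1h = 19:45 Mesarn Coast standard time.
The standard-time date in Mesarn Coast, April 3, 2033, lies within the daylight-saving period (1 April – 25 September), so Mesarn Coast is on daylight time, UTC+02:00.
18:45 UTC + 2h = 20:45 Mesarn Coast.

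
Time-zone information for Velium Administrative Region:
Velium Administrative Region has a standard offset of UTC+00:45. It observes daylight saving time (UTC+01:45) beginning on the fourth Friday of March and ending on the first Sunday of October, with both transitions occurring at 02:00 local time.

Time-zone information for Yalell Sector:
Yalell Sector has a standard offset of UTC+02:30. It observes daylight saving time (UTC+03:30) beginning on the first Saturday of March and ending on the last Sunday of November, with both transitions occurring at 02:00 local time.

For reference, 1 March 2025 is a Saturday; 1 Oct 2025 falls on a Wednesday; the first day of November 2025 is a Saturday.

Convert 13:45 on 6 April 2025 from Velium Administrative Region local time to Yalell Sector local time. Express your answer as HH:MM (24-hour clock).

1 March 2025 is a Saturday, so the first Friday is March 7 and the fourth is March 28.
1 October 2025 is a Wednesday, so the first Sunday is October 5.
6 April 2025 lies within the daylight-saving period (28 March – 5 October), so Velium Administrative Region is on daylight time, UTC+01:45.
13:45 Velium Administrative Region − 1h45m = 12:00 UTC.
1 March 2025 is a Saturday, so the first Saturday is March 1.
1 November 2025 is a Saturday, so Sundays fall on 2, 9, 16, 23, 30; the last is November 30.
At the standard offset (UTC+02:30), 12:00 UTC + 2h30m = 14:30 Yalell Sector standard time.
Daylight saving runs 1 March – 30 November; the standard-time date in Yalell Sector, 6 April 2025, is inside that window, so Yalell Sector is at UTC+03:30.
12:00 UTC + 3h30m = 15:30 Yalell Sector.

15:30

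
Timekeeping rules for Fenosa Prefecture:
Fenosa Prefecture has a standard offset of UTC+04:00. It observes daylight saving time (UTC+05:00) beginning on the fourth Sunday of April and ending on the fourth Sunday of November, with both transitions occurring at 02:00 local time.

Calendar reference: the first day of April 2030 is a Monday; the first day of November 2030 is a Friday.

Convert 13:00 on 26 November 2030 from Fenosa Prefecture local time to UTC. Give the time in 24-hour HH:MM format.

1 April 2030 is a Monday, so the first Sunday is April 7 and the fourth is April 28.
1 November 2030 is a Friday, so the first Sunday is November 3 and the fourth is November 24.
26 November 2030 does not fall between 28 April and 24 November, so daylight saving is not in effect and Fenosa Prefecture is at UTC+04:00.
13:00 local − 4h = 09:00 UTC.

09:00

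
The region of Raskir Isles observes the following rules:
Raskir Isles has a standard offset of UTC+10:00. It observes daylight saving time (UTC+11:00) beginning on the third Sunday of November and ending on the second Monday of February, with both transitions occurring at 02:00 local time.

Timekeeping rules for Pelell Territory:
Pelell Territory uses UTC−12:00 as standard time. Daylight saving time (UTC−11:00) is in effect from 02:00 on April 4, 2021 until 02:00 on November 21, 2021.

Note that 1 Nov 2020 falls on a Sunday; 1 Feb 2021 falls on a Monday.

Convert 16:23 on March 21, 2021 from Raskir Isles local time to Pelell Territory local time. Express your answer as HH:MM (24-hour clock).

18:23

1 November 2020 is a Sunday, so the first Sunday is November 1 and the third is November 15.
1 February 2021 is a Monday, so the first Monday is February 1 and the second is February 8.
March 21, 2021 is outside the daylight-saving period (15 November 2020 – 8 February 2021), so Raskir Isles is on standard time, UTC+10:00.
16:23 Raskir Isles − 10h = 06:23 UTC.
At the standard offset (UTC−12:00), 06:23 UTC − 12h = 18:23 Pelell Territory standard time (rolling into the previous day, 20 March 2021).
Daylight saving runs 4 April – 21 November; the standard-time date in Pelell Territory, March 20, 2021, is outside that window, so Pelell Territory is on standard time at UTC−12:00.
06:23 UTC − 12h = 18:23 Pelell Territory (rolling into the previous day, 20 March 2021).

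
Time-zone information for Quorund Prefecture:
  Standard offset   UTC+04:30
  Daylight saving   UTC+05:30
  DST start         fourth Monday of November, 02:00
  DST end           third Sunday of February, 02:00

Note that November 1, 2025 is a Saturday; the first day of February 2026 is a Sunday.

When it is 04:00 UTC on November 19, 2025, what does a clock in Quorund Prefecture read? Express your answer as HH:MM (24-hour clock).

1 November 2025 is a Saturday, so the first Monday is November 3 and the fourth is November 24.
1 February 2026 is a Sunday, so the first Sunday is February 1 and the third is February 15.
At the standard offset (UTC+04:30), 04:00 UTC + 4h30m = 08:30 Quorund Prefecture standard time.
The standard-time date in Quorund Prefecture, November 19, 2025, does not fall between 24 November 2025 and 15 February 2026, so daylight saving is not in effect and Quorund Prefecture is at UTC+04:30.
04:00 UTC + 4h30m = 08:30 local.

08:30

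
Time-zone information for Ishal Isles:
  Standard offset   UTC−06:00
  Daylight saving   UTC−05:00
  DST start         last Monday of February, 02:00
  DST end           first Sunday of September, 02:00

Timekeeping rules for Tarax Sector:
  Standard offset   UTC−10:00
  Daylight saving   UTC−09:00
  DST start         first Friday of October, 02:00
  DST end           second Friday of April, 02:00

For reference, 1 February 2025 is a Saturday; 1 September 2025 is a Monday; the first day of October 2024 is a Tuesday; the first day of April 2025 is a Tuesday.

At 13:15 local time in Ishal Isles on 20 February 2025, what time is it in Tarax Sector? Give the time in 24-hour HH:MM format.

1 February 2025 is a Saturday, so Mondays fall on 3, 10, 17, 24; the last is February 24.
1 September 2025 is a Monday, so the first Sunday is September 7.
20 February 2025 does not fall between 24 February and 7 September, so daylight saving is not in effect and Ishal Isles is at UTC−06:00.
13:15 Ishal Isles + 6h = 19:15 UTC.
1 October 2024 is a Tuesday, so the first Friday is October 4.
1 April 2025 is a Tuesday, so the first Friday is April 4 and the second is April 11.
At the standard offset (UTC−10:00), 19:15 UTC − 10h = 09:15 Tarax Sector standard time.
The standard-time date in Tarax Sector, 20 February 2025, falls between 4 October 2024 and 11 April 2025, so daylight saving is in effect and Tarax Sector is at UTC−09:00.
19:15 UTC − 9h = 10:15 Tarax Sector.

10:15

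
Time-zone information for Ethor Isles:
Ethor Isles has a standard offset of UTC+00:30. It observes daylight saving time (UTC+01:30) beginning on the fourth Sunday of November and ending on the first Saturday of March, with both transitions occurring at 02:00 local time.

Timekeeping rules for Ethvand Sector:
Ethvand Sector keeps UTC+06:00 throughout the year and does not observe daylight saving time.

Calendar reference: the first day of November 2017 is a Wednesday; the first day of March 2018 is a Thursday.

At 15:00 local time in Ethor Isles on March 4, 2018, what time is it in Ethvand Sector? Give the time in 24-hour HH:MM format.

20:30

1 November 2017 is a Wednesday, so the first Sunday is November 5 and the fourth is November 26.
1 March 2018 is a Thursday, so the first Saturday is March 3.
Daylight saving runs 26 November 2017 – 3 March 2018; March 4, 2018 is outside that window, so Ethor Isles is on standard time at UTC+00:30.
15:00 Ethor Isles − 0h30m = 14:30 UTC.
Ethvand Sector stays on UTC+06:00 all year.
14:30 UTC + 6h = 20:30 Ethvand Sector.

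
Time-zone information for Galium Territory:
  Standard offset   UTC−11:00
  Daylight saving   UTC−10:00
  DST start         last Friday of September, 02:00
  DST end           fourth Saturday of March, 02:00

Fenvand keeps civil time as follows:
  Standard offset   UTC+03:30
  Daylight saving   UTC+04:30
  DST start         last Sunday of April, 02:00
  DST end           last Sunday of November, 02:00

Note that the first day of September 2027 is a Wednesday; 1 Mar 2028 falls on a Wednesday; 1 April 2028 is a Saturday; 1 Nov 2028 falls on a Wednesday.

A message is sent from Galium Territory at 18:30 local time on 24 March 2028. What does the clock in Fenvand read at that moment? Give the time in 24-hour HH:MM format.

08:00

1 September 2027 is a Wednesday, so Fridays fall on 3, 10, 17, 24; the last is September 24.
1 March 2028 is a Wednesday, so the first Saturday is March 4 and the fourth is March 25.
Daylight saving runs 24 September 2027 – 25 March 2028; 24 March 2028 is inside that window, so Galium Territory is at UTC−10:00.
18:30 Galium Territory + 10h = 04:30 UTC (rolling into the next day, 25 March 2028).
1 April 2028 is a Saturday, so Sundays fall on 2, 9, 16, 23, 30; the last is April 30.
1 November 2028 is a Wednesday, so Sundays fall on 5, 12, 19, 26; the last is November 26.
At the standard offset (UTC+03:30), 04:30 UTC + 3h30m = 08:00 Fenvand standard time.
The standard-time date in Fenvand, 25 March 2028, does not fall between 30 April and 26 November, so daylight saving is not in effect and Fenvand is at UTC+03:30.
04:30 UTC + 3h30m = 08:00 Fenvand.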